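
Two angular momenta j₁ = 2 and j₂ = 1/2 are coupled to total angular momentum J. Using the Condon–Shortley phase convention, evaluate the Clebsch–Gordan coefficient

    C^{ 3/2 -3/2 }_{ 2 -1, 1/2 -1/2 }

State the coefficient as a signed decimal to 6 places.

+√(1/5) = +0.447214

triangle: 1!×3!×0!/5! = 6/120
(j±m)!: 1!×3!×0!×1!×0!×3! = 36
prefactor² = (2J+1)×Δ×N² = 36/5
  k=0: +1/(0!×1!×3!×0!×0!×0!) = 1/6
Σ = 1/6  ⇒  CG² = 36/5×1/6² = 1/5
CG = +√(1/5) = +0.447214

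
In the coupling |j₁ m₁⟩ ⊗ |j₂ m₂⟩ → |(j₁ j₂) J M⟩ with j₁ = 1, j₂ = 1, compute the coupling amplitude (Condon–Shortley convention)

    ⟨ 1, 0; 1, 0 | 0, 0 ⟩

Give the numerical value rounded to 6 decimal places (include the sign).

√[1·2!0!0!/3! · 1!1!1!1!0!0!] = √(1/3)
  +(−1)^1/∏(1,1,0,0,0,0)! = -1  (running -1)
⟨..|..⟩ = √(1/3)·(-1) = -0.577350

−√(1/3) = -0.577350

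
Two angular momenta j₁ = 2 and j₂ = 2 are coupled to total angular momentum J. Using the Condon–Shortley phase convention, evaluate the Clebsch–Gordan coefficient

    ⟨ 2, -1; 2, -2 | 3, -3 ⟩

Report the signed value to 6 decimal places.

triangle: 1!×3!×3!/8! = 36/40320
(j±m)!: 1!×3!×0!×4!×0!×6! = 103680
prefactor² = (2J+1)×Δ×N² = 648
  k=0: +1/(0!×1!×3!×0!×0!×3!) = 1/36
Σ = 1/36  ⇒  CG² = 648×1/36² = 1/2
CG = +√(1/2) = +0.707107

+0.707107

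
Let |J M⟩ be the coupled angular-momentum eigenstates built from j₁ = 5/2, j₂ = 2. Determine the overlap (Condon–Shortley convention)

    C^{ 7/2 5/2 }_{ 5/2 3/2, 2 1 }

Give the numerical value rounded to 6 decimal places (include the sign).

+0.125988  (= +√(1/63))

√[8·1!4!3!/9! · 4!1!3!1!6!1!] = √(2304/7)
  +(−1)^0/∏(0,1,1,3,3,0)! = 1/36  (running 1/36)
  +(−1)^1/∏(1,0,0,2,4,1)! = -1/48  (running 1/144)
⟨..|..⟩ = √(2304/7)·(1/144) = +0.125988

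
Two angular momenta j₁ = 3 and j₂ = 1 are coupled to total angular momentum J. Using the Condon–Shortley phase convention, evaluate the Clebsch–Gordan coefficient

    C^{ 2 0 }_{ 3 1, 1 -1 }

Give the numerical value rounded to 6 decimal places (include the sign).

√[5·2!4!0!/7! · 4!2!0!2!2!2!] = √(128/7)
  +(−1)^0/∏(0,2,2,0,2,0)! = 1/8  (running 1/8)
⟨..|..⟩ = √(128/7)·(1/8) = +0.534522

+√(2/7) ≈ +0.534522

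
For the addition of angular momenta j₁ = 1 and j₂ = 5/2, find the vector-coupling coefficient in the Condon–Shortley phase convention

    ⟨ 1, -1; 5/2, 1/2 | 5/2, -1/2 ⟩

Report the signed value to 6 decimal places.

−√(18/35) ≈ -0.717137

√[6·1!1!4!/7! · 0!2!3!2!2!3!] = √(288/35)
  +(−1)^1/∏(1,0,1,2,0,2)! = -1/4  (running -1/4)
⟨..|..⟩ = √(288/35)·(-1/4) = -0.717137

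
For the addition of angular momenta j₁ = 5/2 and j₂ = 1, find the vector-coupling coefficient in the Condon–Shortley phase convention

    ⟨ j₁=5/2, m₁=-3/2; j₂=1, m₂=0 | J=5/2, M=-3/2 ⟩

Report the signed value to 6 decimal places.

j₁+j₂−J=1  J+j₁−j₂=4  J−j₁+j₂=1  j₁+j₂+J+1=7
(j₁±m₁, j₂±m₂, J±M) = (1,4,1,1,1,4)
P² = 576/35
sum k=0..1:
  [0] +1/24 = 1/24
  [1] −1/6 = -1/6
S = -1/8
C² = P²·S² = 9/35 ; C = -0.507093

−√(9/35) = -0.507093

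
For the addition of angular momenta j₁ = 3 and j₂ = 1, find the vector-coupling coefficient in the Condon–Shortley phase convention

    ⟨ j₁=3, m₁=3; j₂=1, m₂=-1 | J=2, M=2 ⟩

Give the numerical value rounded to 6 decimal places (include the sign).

+0.845154  (= +√(5/7))

triangle: 2!·4!·0!/7! = 48/5040
(j±m)!: 6!·0!·0!·2!·4!·0! = 34560
prefactor² = (2J+1)·Δ·N² = 11520/7
  k=0: +1/(0!·2!·0!·0!·4!·0!) = 1/48
Σ = 1/48  ⇒  CG² = 11520/7·1/48² = 5/7
CG = +√(5/7) = +0.845154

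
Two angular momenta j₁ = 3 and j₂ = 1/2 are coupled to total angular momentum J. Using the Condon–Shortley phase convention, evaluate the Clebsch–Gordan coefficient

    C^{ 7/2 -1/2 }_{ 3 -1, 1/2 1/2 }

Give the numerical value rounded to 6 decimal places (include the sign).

+√(3/7) = +0.654654

j₁+j₂−J=0  J+j₁−j₂=6  J−j₁+j₂=1  j₁+j₂+J+1=8
(j₁±m₁, j₂±m₂, J±M) = (2,4,1,0,3,4)
P² = 6912/7
sum k=0..0:
  [0] +1/48 = 1/48
S = 1/48
C² = P²·S² = 3/7 ; C = +0.654654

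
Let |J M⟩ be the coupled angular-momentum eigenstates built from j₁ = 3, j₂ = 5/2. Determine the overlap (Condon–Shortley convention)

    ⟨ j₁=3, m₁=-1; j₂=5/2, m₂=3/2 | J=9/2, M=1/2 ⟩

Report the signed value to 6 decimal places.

−√(35/99) ≈ -0.594588

√[10·1!5!4!/11! · 2!4!4!1!5!4!] = √(184320/77)
  +(−1)^0/∏(0,1,4,4,1,0)! = 1/576  (running 1/576)
  +(−1)^1/∏(1,0,3,3,2,1)! = -1/72  (running -7/576)
⟨..|..⟩ = √(184320/77)·(-7/576) = -0.594588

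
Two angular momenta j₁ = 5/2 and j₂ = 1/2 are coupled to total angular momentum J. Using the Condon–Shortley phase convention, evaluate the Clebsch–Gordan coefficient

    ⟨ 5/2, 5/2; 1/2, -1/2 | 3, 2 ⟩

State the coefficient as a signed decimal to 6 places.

triangle: 0!·5!·1!/7! = 120/5040
(j±m)!: 5!·0!·0!·1!·5!·1! = 14400
prefactor² = (2J+1)·Δ·N² = 2400
  k=0: +1/(0!·0!·0!·0!·5!·1!) = 1/120
Σ = 1/120  ⇒  CG² = 2400·1/120² = 1/6
CG = +√(1/6) = +0.408248

+√(1/6) ≈ +0.408248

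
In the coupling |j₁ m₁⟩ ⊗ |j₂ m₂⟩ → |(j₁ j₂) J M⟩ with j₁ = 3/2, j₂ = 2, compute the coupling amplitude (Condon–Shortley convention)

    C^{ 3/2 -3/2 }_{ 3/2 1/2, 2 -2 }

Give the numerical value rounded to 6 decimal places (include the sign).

+√(2/5) ≈ +0.632456

j₁+j₂−J=2  J+j₁−j₂=1  J−j₁+j₂=2  j₁+j₂+J+1=6
(j₁±m₁, j₂±m₂, J±M) = (2,1,0,4,0,3)
P² = 32/5
sum k=0..0:
  [0] +1/4 = 1/4
S = 1/4
C² = P²·S² = 2/5 ; C = +0.632456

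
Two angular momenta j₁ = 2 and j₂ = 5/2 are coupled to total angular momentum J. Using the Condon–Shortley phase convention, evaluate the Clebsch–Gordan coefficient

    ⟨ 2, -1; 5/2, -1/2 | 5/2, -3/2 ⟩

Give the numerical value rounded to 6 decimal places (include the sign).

√[6·2!2!3!/8! · 1!3!2!3!1!4!] = √(216/35)
  +(−1)^1/∏(1,1,2,1,0,2)! = -1/4  (running -1/4)
  +(−1)^2/∏(2,0,1,0,1,3)! = 1/12  (running -1/6)
⟨..|..⟩ = √(216/35)·(-1/6) = -0.414039

−√(6/35) ≈ -0.414039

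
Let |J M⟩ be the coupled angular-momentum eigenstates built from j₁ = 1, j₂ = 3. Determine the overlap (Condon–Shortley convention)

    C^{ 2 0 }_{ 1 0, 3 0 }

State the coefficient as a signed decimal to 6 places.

-0.654654  (= −√(3/7))

triangle: 2!*0!*4!/7! = 48/5040
(j±m)!: 1!*1!*3!*3!*2!*2! = 144
prefactor² = (2J+1)*Δ*N² = 48/7
  k=1: −1/(1!*1!*0!*2!*0!*2!) = -1/4
Σ = -1/4  ⇒  CG² = 48/7*(-1/4)² = 3/7
CG = −√(3/7) = -0.654654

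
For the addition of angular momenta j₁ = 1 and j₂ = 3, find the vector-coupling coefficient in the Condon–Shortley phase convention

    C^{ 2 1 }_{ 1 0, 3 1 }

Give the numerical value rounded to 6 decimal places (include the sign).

j₁+j₂−J=2  J+j₁−j₂=0  J−j₁+j₂=4  j₁+j₂+J+1=7
(j₁±m₁, j₂±m₂, J±M) = (1,1,4,2,3,1)
P² = 96/7
sum k=1..1:
  [1] −1/6 = -1/6
S = -1/6
C² = P²·S² = 8/21 ; C = -0.617213

−√(8/21) = -0.617213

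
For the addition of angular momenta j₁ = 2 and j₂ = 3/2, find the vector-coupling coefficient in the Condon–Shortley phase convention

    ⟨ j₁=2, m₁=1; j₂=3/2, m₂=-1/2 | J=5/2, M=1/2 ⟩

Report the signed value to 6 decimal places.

+0.597614

√[6·1!3!2!/7! · 3!1!1!2!3!2!] = √(72/35)
  +(−1)^0/∏(0,1,1,1,2,1)! = 1/2  (running 1/2)
  +(−1)^1/∏(1,0,0,0,3,2)! = -1/12  (running 5/12)
⟨..|..⟩ = √(72/35)·(5/12) = +0.597614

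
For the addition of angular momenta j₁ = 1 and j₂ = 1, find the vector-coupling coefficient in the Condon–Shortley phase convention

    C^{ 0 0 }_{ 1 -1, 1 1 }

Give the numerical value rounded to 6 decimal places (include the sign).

+0.577350

√[1·2!0!0!/3! · 0!2!2!0!0!0!] = √(4/3)
  +(−1)^2/∏(2,0,0,0,0,0)! = 1/2  (running 1/2)
⟨..|..⟩ = √(4/3)·(1/2) = +0.577350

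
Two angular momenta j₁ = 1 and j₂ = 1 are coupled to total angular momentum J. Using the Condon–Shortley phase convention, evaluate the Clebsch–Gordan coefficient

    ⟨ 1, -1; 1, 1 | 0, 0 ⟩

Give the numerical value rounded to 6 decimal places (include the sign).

triangle: 2!*0!*0!/3! = 2/6
(j±m)!: 0!*2!*2!*0!*0!*0! = 4
prefactor² = (2J+1)*Δ*N² = 4/3
  k=2: +1/(2!*0!*0!*0!*0!*0!) = 1/2
Σ = 1/2  ⇒  CG² = 4/3*1/2² = 1/3
CG = +√(1/3) = +0.577350

+√(1/3) ≈ +0.577350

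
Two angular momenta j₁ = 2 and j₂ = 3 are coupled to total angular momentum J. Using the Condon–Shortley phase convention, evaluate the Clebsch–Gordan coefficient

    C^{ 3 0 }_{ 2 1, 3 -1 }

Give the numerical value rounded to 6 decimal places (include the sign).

triangle: 2!*2!*4!/9! = 96/362880
(j±m)!: 3!*1!*2!*4!*3!*3! = 10368
prefactor² = (2J+1)*Δ*N² = 96/5
  k=0: +1/(0!*2!*1!*2!*1!*2!) = 1/8
  k=1: −1/(1!*1!*0!*1!*2!*3!) = -1/12
Σ = 1/24  ⇒  CG² = 96/5*1/24² = 1/30
CG = +√(1/30) = +0.182574

+√(1/30) = +0.182574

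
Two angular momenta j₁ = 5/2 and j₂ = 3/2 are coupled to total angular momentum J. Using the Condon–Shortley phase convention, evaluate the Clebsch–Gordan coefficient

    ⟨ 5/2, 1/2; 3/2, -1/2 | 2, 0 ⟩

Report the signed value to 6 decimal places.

−√(1/14) ≈ -0.267261

√[5·2!3!1!/7! · 3!2!1!2!2!2!] = √(8/7)
  +(−1)^0/∏(0,2,2,1,1,0)! = 1/4  (running 1/4)
  +(−1)^1/∏(1,1,1,0,2,1)! = -1/2  (running -1/4)
⟨..|..⟩ = √(8/7)·(-1/4) = -0.267261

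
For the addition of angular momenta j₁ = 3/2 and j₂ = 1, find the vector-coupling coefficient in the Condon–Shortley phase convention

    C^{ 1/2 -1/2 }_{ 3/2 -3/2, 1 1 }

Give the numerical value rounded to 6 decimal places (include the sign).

+0.707107

triangle: 2!·1!·0!/4! = 2/24
(j±m)!: 0!·3!·2!·0!·0!·1! = 12
prefactor² = (2J+1)·Δ·N² = 2
  k=2: +1/(2!·0!·1!·0!·0!·0!) = 1/2
Σ = 1/2  ⇒  CG² = 2·1/2² = 1/2
CG = +√(1/2) = +0.707107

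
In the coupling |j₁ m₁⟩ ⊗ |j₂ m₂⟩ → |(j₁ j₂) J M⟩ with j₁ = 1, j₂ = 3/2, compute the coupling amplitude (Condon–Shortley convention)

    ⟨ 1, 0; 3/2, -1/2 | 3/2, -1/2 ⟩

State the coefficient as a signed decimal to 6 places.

√[4·1!1!2!/5! · 1!1!1!2!1!2!] = √(4/15)
  +(−1)^0/∏(0,1,1,1,0,1)! = 1  (running 1)
  +(−1)^1/∏(1,0,0,0,1,2)! = -1/2  (running 1/2)
⟨..|..⟩ = √(4/15)·(1/2) = +0.258199

+0.258199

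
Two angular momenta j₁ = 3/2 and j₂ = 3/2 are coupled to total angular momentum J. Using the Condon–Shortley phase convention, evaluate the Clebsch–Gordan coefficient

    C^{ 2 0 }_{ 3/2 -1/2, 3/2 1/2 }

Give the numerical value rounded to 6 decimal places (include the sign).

−√(1/4) ≈ -0.500000

j₁+j₂−J=1  J+j₁−j₂=2  J−j₁+j₂=2  j₁+j₂+J+1=6
(j₁±m₁, j₂±m₂, J±M) = (1,2,2,1,2,2)
P² = 4/9
sum k=0..1:
  [0] +1/4 = 1/4
  [1] −1/1 = -1
S = -3/4
C² = P²·S² = 1/4 ; C = -0.500000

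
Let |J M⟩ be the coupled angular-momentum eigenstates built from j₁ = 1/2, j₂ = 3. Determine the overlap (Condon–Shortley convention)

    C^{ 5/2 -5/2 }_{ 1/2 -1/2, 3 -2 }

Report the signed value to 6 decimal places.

-0.377964  (= −√(1/7))

√[6·1!0!5!/7! · 0!1!1!5!0!5!] = √(14400/7)
  +(−1)^1/∏(1,0,0,0,0,5)! = -1/120  (running -1/120)
⟨..|..⟩ = √(14400/7)·(-1/120) = -0.377964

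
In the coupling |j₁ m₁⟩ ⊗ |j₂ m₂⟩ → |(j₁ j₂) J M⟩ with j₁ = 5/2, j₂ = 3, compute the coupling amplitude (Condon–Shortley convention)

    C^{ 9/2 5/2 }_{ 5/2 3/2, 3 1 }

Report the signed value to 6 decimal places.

+√(10/99) = +0.317821

triangle: 1!·4!·5!/11! = 2880/39916800
(j±m)!: 4!·1!·4!·2!·7!·2! = 11612160
prefactor² = (2J+1)·Δ·N² = 92160/11
  k=0: +1/(0!·1!·1!·4!·3!·1!) = 1/144
  k=1: −1/(1!·0!·0!·3!·4!·2!) = -1/288
Σ = 1/288  ⇒  CG² = 92160/11·1/288² = 10/99
CG = +√(10/99) = +0.317821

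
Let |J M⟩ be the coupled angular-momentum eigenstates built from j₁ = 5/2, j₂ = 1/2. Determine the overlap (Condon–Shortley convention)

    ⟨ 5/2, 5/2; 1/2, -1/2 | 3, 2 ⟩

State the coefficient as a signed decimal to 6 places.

√[7·0!5!1!/7! · 5!0!0!1!5!1!] = √(2400)
  +(−1)^0/∏(0,0,0,0,5,1)! = 1/120  (running 1/120)
⟨..|..⟩ = √(2400)·(1/120) = +0.408248

+0.408248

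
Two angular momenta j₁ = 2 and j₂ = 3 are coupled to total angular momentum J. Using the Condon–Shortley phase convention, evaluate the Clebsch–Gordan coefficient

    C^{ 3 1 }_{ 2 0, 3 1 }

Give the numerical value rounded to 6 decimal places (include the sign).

j₁+j₂−J=2  J+j₁−j₂=2  J−j₁+j₂=4  j₁+j₂+J+1=9
(j₁±m₁, j₂±m₂, J±M) = (2,2,4,2,4,2)
P² = 256/15
sum k=0..2:
  [0] +1/96 = 1/96
  [1] −1/6 = -1/6
  [2] +1/16 = 1/16
S = -3/32
C² = P²·S² = 3/20 ; C = -0.387298

-0.387298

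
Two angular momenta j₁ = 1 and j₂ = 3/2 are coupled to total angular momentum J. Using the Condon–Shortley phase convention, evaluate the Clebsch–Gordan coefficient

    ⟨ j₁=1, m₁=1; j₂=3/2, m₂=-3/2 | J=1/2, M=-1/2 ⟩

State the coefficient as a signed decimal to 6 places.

triangle: 2!×0!×1!/4! = 2/24
(j±m)!: 2!×0!×0!×3!×0!×1! = 12
prefactor² = (2J+1)×Δ×N² = 2
  k=0: +1/(0!×2!×0!×0!×0!×1!) = 1/2
Σ = 1/2  ⇒  CG² = 2×1/2² = 1/2
CG = +√(1/2) = +0.707107

+0.707107  (= +√(1/2))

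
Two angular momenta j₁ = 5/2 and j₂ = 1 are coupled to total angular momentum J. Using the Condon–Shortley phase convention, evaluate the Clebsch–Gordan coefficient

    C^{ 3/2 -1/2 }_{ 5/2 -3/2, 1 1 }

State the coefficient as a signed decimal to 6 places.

+√(2/5) ≈ +0.632456

triangle: 2!×3!×0!/6! = 12/720
(j±m)!: 1!×4!×2!×0!×1!×2! = 96
prefactor² = (2J+1)×Δ×N² = 32/5
  k=2: +1/(2!×0!×2!×0!×1!×0!) = 1/4
Σ = 1/4  ⇒  CG² = 32/5×1/4² = 2/5
CG = +√(2/5) = +0.632456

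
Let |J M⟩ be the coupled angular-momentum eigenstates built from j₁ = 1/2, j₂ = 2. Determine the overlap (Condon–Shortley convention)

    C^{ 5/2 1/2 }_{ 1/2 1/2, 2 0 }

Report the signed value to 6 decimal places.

+0.774597

j₁+j₂−J=0  J+j₁−j₂=1  J−j₁+j₂=4  j₁+j₂+J+1=6
(j₁±m₁, j₂±m₂, J±M) = (1,0,2,2,3,2)
P² = 48/5
sum k=0..0:
  [0] +1/4 = 1/4
S = 1/4
C² = P²·S² = 3/5 ; C = +0.774597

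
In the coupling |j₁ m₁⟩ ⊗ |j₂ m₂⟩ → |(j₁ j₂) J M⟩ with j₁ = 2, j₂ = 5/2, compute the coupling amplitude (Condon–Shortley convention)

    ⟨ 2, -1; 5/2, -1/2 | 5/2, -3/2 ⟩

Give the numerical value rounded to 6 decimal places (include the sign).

√[6·2!2!3!/8! · 1!3!2!3!1!4!] = √(216/35)
  +(−1)^1/∏(1,1,2,1,0,2)! = -1/4  (running -1/4)
  +(−1)^2/∏(2,0,1,0,1,3)! = 1/12  (running -1/6)
⟨..|..⟩ = √(216/35)·(-1/6) = -0.414039

−√(6/35) = -0.414039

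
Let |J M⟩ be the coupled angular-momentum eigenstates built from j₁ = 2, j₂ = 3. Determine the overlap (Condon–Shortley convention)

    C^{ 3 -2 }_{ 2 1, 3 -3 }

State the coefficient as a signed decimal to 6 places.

j₁+j₂−J=2  J+j₁−j₂=2  J−j₁+j₂=4  j₁+j₂+J+1=9
(j₁±m₁, j₂±m₂, J±M) = (3,1,0,6,1,5)
P² = 960
sum k=0..0:
  [0] +1/48 = 1/48
S = 1/48
C² = P²·S² = 5/12 ; C = +0.645497

+√(5/12) = +0.645497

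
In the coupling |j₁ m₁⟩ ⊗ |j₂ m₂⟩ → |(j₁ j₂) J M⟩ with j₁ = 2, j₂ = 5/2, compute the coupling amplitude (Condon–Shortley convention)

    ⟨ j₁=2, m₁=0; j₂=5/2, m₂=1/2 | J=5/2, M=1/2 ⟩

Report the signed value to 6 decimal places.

j₁+j₂−J=2  J+j₁−j₂=2  J−j₁+j₂=3  j₁+j₂+J+1=8
(j₁±m₁, j₂±m₂, J±M) = (2,2,3,2,3,2)
P² = 72/35
sum k=0..2:
  [0] +1/24 = 1/24
  [1] −1/2 = -1/2
  [2] +1/8 = 1/8
S = -1/3
C² = P²·S² = 8/35 ; C = -0.478091

-0.478091  (= −√(8/35))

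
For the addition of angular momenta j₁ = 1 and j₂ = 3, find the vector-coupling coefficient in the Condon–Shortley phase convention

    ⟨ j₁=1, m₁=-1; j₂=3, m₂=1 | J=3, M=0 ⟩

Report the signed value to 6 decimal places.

-0.707107

triangle: 1!*1!*5!/8! = 120/40320
(j±m)!: 0!*2!*4!*2!*3!*3! = 3456
prefactor² = (2J+1)*Δ*N² = 72
  k=1: −1/(1!*0!*1!*3!*0!*2!) = -1/12
Σ = -1/12  ⇒  CG² = 72*(-1/12)² = 1/2
CG = −√(1/2) = -0.707107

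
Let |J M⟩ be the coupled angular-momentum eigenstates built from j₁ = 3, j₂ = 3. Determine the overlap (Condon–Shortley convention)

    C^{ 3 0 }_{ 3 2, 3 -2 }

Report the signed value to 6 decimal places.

+√(1/6) ≈ +0.408248

j₁+j₂−J=3  J+j₁−j₂=3  J−j₁+j₂=3  j₁+j₂+J+1=10
(j₁±m₁, j₂±m₂, J±M) = (5,1,1,5,3,3)
P² = 216
sum k=0..1:
  [0] +1/24 = 1/24
  [1] −1/72 = -1/72
S = 1/36
C² = P²·S² = 1/6 ; C = +0.408248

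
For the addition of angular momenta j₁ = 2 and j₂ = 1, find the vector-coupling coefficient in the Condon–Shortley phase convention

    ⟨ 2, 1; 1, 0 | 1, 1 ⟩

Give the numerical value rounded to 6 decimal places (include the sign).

j₁+j₂−J=2  J+j₁−j₂=2  J−j₁+j₂=0  j₁+j₂+J+1=5
(j₁±m₁, j₂±m₂, J±M) = (3,1,1,1,2,0)
P² = 6/5
sum k=1..1:
  [1] −1/2 = -1/2
S = -1/2
C² = P²·S² = 3/10 ; C = -0.547723

−√(3/10) = -0.547723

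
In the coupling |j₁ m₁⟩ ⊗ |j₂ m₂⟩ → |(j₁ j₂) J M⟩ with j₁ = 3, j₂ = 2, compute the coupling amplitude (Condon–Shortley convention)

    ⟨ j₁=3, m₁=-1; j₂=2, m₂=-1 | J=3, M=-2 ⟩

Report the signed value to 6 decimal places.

triangle: 2!×4!×2!/9! = 96/362880
(j±m)!: 2!×4!×1!×3!×1!×5! = 34560
prefactor² = (2J+1)×Δ×N² = 64
  k=0: +1/(0!×2!×4!×1!×0!×1!) = 1/48
  k=1: −1/(1!×1!×3!×0!×1!×2!) = -1/12
Σ = -1/16  ⇒  CG² = 64×(-1/16)² = 1/4
CG = −√(1/4) = -0.500000

-0.500000  (= −√(1/4))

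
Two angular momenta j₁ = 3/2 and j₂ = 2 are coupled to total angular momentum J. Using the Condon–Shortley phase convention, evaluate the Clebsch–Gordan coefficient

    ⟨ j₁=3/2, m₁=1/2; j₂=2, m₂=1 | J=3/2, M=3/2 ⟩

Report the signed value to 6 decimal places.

-0.632456  (= −√(2/5))

√[4·2!1!2!/6! · 2!1!3!1!3!0!] = √(8/5)
  +(−1)^1/∏(1,1,0,2,1,0)! = -1/2  (running -1/2)
⟨..|..⟩ = √(8/5)·(-1/2) = -0.632456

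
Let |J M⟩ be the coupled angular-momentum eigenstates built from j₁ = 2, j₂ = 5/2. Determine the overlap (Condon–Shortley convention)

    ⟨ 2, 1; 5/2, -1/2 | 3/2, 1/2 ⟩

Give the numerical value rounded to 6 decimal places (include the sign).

j₁+j₂−J=3  J+j₁−j₂=1  J−j₁+j₂=2  j₁+j₂+J+1=7
(j₁±m₁, j₂±m₂, J±M) = (3,1,2,3,2,1)
P² = 48/35
sum k=0..1:
  [0] +1/12 = 1/12
  [1] −1/2 = -1/2
S = -5/12
C² = P²·S² = 5/21 ; C = -0.487950

−√(5/21) ≈ -0.487950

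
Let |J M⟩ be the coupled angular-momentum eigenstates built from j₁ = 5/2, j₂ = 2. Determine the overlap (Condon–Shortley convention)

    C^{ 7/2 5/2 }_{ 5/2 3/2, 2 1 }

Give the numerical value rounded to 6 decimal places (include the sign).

+√(1/63) ≈ +0.125988

√[8·1!4!3!/9! · 4!1!3!1!6!1!] = √(2304/7)
  +(−1)^0/∏(0,1,1,3,3,0)! = 1/36  (running 1/36)
  +(−1)^1/∏(1,0,0,2,4,1)! = -1/48  (running 1/144)
⟨..|..⟩ = √(2304/7)·(1/144) = +0.125988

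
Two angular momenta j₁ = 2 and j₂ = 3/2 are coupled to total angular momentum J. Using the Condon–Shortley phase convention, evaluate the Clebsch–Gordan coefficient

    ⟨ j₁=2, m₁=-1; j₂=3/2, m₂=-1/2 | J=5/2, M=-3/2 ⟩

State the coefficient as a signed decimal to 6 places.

j₁+j₂−J=1  J+j₁−j₂=3  J−j₁+j₂=2  j₁+j₂+J+1=7
(j₁±m₁, j₂±m₂, J±M) = (1,3,1,2,1,4)
P² = 144/35
sum k=0..1:
  [0] +1/6 = 1/6
  [1] −1/4 = -1/4
S = -1/12
C² = P²·S² = 1/35 ; C = -0.169031

−√(1/35) = -0.169031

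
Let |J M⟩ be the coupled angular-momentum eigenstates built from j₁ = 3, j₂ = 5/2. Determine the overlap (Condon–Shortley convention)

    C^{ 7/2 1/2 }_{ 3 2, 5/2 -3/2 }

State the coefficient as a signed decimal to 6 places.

√[8·2!4!3!/10! · 5!1!1!4!4!3!] = √(9216/35)
  +(−1)^0/∏(0,2,1,1,3,2)! = 1/24  (running 1/24)
  +(−1)^1/∏(1,1,0,0,4,3)! = -1/144  (running 5/144)
⟨..|..⟩ = √(9216/35)·(5/144) = +0.563436

+0.563436  (= +√(20/63))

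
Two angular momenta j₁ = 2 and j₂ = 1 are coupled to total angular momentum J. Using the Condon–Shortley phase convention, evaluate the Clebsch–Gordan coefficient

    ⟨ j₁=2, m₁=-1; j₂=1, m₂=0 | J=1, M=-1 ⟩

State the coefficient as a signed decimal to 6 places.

−√(3/10) ≈ -0.547723

√[3·2!2!0!/5! · 1!3!1!1!0!2!] = √(6/5)
  +(−1)^1/∏(1,1,2,0,0,0)! = -1/2  (running -1/2)
⟨..|..⟩ = √(6/5)·(-1/2) = -0.547723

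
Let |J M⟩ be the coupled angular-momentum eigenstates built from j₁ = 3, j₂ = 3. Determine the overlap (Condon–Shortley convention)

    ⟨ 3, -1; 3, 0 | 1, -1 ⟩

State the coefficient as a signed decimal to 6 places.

−√(3/14) = -0.462910

triangle: 5!·1!·1!/8! = 120/40320
(j±m)!: 2!·4!·3!·3!·0!·2! = 3456
prefactor² = (2J+1)·Δ·N² = 216/7
  k=3: −1/(3!·2!·1!·0!·0!·1!) = -1/12
Σ = -1/12  ⇒  CG² = 216/7·(-1/12)² = 3/14
CG = −√(3/14) = -0.462910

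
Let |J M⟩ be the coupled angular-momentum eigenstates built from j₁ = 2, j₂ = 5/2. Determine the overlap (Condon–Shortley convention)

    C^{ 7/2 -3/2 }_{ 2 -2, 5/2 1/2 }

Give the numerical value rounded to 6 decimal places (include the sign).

−√(8/21) = -0.617213

triangle: 1!·3!·4!/9! = 144/362880
(j±m)!: 0!·4!·3!·2!·2!·5! = 69120
prefactor² = (2J+1)·Δ·N² = 1536/7
  k=1: −1/(1!·0!·3!·2!·0!·2!) = -1/24
Σ = -1/24  ⇒  CG² = 1536/7·(-1/24)² = 8/21
CG = −√(8/21) = -0.617213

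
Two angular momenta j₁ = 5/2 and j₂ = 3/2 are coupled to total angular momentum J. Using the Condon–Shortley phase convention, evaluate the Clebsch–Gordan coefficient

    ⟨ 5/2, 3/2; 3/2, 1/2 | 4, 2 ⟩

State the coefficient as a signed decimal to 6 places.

+0.731925

triangle: 0!·5!·3!/9! = 720/362880
(j±m)!: 4!·1!·2!·1!·6!·2! = 69120
prefactor² = (2J+1)·Δ·N² = 8640/7
  k=0: +1/(0!·0!·1!·2!·4!·1!) = 1/48
Σ = 1/48  ⇒  CG² = 8640/7·1/48² = 15/28
CG = +√(15/28) = +0.731925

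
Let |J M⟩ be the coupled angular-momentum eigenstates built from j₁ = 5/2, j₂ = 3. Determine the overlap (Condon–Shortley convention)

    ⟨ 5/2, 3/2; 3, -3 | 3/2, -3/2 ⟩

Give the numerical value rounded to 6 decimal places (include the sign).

triangle: 4!*1!*2!/8! = 48/40320
(j±m)!: 4!*1!*0!*6!*0!*3! = 103680
prefactor² = (2J+1)*Δ*N² = 3456/7
  k=0: +1/(0!*4!*1!*0!*0!*2!) = 1/48
Σ = 1/48  ⇒  CG² = 3456/7*1/48² = 3/14
CG = +√(3/14) = +0.462910

+0.462910  (= +√(3/14))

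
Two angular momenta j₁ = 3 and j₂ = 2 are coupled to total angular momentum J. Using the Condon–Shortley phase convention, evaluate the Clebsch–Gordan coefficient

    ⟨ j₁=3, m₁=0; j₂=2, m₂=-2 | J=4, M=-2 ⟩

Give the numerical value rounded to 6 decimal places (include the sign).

j₁+j₂−J=1  J+j₁−j₂=5  J−j₁+j₂=3  j₁+j₂+J+1=10
(j₁±m₁, j₂±m₂, J±M) = (3,3,0,4,2,6)
P² = 15552/7
sum k=0..0:
  [0] +1/72 = 1/72
S = 1/72
C² = P²·S² = 3/7 ; C = +0.654654

+√(3/7) ≈ +0.654654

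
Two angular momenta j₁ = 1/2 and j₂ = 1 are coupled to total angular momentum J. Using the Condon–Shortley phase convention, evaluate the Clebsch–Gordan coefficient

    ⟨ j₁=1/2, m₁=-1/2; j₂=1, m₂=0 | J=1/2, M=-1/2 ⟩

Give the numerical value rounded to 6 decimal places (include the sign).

j₁+j₂−J=1  J+j₁−j₂=0  J−j₁+j₂=1  j₁+j₂+J+1=3
(j₁±m₁, j₂±m₂, J±M) = (0,1,1,1,0,1)
P² = 1/3
sum k=1..1:
  [1] −1/1 = -1
S = -1
C² = P²·S² = 1/3 ; C = -0.577350

-0.577350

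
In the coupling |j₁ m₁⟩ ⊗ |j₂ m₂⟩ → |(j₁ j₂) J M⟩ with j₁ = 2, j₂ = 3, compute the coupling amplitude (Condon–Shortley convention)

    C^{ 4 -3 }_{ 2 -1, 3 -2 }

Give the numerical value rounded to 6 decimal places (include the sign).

triangle: 1!*3!*5!/10! = 720/3628800
(j±m)!: 1!*3!*1!*5!*1!*7! = 3628800
prefactor² = (2J+1)*Δ*N² = 6480
  k=0: +1/(0!*1!*3!*1!*0!*4!) = 1/144
  k=1: −1/(1!*0!*2!*0!*1!*5!) = -1/240
Σ = 1/360  ⇒  CG² = 6480*1/360² = 1/20
CG = +√(1/20) = +0.223607

+0.223607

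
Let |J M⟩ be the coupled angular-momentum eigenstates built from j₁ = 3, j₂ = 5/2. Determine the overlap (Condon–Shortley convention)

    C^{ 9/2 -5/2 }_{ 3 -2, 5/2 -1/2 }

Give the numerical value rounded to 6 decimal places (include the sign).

j₁+j₂−J=1  J+j₁−j₂=5  J−j₁+j₂=4  j₁+j₂+J+1=11
(j₁±m₁, j₂±m₂, J±M) = (1,5,2,3,2,7)
P² = 115200/11
sum k=0..1:
  [0] +1/480 = 1/480
  [1] −1/144 = -1/144
S = -7/1440
C² = P²·S² = 49/198 ; C = -0.497468

−√(49/198) ≈ -0.497468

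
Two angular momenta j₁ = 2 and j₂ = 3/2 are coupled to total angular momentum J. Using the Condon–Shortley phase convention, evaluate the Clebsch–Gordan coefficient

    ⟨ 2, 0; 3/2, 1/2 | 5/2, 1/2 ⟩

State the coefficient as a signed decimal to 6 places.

triangle: 1!*3!*2!/7! = 12/5040
(j±m)!: 2!*2!*2!*1!*3!*2! = 96
prefactor² = (2J+1)*Δ*N² = 48/35
  k=0: +1/(0!*1!*2!*2!*1!*0!) = 1/4
  k=1: −1/(1!*0!*1!*1!*2!*1!) = -1/2
Σ = -1/4  ⇒  CG² = 48/35*(-1/4)² = 3/35
CG = −√(3/35) = -0.292770

-0.292770  (= −√(3/35))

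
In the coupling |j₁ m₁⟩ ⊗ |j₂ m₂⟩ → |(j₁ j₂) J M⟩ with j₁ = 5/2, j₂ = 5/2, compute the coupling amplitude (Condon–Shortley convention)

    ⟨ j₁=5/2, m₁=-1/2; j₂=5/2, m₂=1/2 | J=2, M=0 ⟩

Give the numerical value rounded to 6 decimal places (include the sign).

+√(4/21) ≈ +0.436436

√[5·3!2!2!/8! · 2!3!3!2!2!2!] = √(12/7)
  +(−1)^1/∏(1,2,2,2,0,0)! = -1/8  (running -1/8)
  +(−1)^2/∏(2,1,1,1,1,1)! = 1/2  (running 3/8)
  +(−1)^3/∏(3,0,0,0,2,2)! = -1/24  (running 1/3)
⟨..|..⟩ = √(12/7)·(1/3) = +0.436436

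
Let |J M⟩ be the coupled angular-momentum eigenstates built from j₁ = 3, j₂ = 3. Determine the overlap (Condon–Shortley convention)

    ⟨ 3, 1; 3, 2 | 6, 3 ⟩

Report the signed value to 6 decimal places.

+0.639602

triangle: 0!·6!·6!/13! = 518400/6227020800
(j±m)!: 4!·2!·5!·1!·9!·3! = 12541132800
prefactor² = (2J+1)·Δ·N² = 149299200/11
  k=0: +1/(0!·0!·2!·5!·4!·1!) = 1/5760
Σ = 1/5760  ⇒  CG² = 149299200/11·1/5760² = 9/22
CG = +√(9/22) = +0.639602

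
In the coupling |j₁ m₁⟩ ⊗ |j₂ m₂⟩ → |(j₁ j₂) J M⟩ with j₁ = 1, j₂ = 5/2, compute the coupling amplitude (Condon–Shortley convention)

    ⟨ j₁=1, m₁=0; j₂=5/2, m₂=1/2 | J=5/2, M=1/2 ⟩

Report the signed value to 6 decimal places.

j₁+j₂−J=1  J+j₁−j₂=1  J−j₁+j₂=4  j₁+j₂+J+1=7
(j₁±m₁, j₂±m₂, J±M) = (1,1,3,2,3,2)
P² = 144/35
sum k=0..1:
  [0] +1/6 = 1/6
  [1] −1/4 = -1/4
S = -1/12
C² = P²·S² = 1/35 ; C = -0.169031

−√(1/35) = -0.169031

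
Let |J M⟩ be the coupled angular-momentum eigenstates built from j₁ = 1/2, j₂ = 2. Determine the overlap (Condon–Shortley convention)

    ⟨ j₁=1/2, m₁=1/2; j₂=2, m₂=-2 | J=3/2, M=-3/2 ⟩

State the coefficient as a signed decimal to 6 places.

j₁+j₂−J=1  J+j₁−j₂=0  J−j₁+j₂=3  j₁+j₂+J+1=5
(j₁±m₁, j₂±m₂, J±M) = (1,0,0,4,0,3)
P² = 144/5
sum k=0..0:
  [0] +1/6 = 1/6
S = 1/6
C² = P²·S² = 4/5 ; C = +0.894427

+√(4/5) = +0.894427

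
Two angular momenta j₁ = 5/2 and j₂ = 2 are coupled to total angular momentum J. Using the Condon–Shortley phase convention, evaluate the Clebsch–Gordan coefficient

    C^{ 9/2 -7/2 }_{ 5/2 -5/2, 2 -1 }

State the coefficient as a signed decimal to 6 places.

+0.666667  (= +√(4/9))

j₁+j₂−J=0  J+j₁−j₂=5  J−j₁+j₂=4  j₁+j₂+J+1=10
(j₁±m₁, j₂±m₂, J±M) = (0,5,1,3,1,8)
P² = 230400
sum k=0..0:
  [0] +1/720 = 1/720
S = 1/720
C² = P²·S² = 4/9 ; C = +0.666667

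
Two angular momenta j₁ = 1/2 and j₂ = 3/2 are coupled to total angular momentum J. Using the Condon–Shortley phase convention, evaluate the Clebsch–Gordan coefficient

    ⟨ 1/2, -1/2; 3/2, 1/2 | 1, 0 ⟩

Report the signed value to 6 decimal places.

-0.707107

√[3·1!0!2!/4! · 0!1!2!1!1!1!] = √(1/2)
  +(−1)^1/∏(1,0,0,1,0,1)! = -1  (running -1)
⟨..|..⟩ = √(1/2)·(-1) = -0.707107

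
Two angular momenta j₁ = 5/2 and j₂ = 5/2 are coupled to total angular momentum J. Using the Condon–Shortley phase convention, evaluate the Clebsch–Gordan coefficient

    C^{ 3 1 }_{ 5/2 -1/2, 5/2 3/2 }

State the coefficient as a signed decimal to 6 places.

√[7·2!3!3!/9! · 2!3!4!1!4!2!] = √(96/5)
  +(−1)^1/∏(1,1,2,3,1,0)! = -1/12  (running -1/12)
  +(−1)^2/∏(2,0,1,2,2,1)! = 1/8  (running 1/24)
⟨..|..⟩ = √(96/5)·(1/24) = +0.182574

+0.182574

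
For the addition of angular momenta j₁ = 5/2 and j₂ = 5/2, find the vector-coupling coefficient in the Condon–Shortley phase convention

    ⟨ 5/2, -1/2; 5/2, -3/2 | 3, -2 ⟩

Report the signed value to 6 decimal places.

-0.288675

triangle: 2!·3!·3!/9! = 72/362880
(j±m)!: 2!·3!·1!·4!·1!·5! = 34560
prefactor² = (2J+1)·Δ·N² = 48
  k=0: +1/(0!·2!·3!·1!·0!·2!) = 1/24
  k=1: −1/(1!·1!·2!·0!·1!·3!) = -1/12
Σ = -1/24  ⇒  CG² = 48·(-1/24)² = 1/12
CG = −√(1/12) = -0.288675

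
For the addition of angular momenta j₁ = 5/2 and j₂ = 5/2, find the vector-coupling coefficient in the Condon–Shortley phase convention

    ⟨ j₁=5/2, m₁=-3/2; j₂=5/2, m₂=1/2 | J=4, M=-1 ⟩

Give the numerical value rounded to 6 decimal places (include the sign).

-0.597614  (= −√(5/14))

j₁+j₂−J=1  J+j₁−j₂=4  J−j₁+j₂=4  j₁+j₂+J+1=10
(j₁±m₁, j₂±m₂, J±M) = (1,4,3,2,3,5)
P² = 10368/35
sum k=0..1:
  [0] +1/144 = 1/144
  [1] −1/24 = -1/24
S = -5/144
C² = P²·S² = 5/14 ; C = -0.597614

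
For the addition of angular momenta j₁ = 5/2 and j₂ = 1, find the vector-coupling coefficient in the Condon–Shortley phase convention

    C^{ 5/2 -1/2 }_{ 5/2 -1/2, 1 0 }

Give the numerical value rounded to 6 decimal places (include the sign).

−√(1/35) = -0.169031

triangle: 1!×4!×1!/7! = 24/5040
(j±m)!: 2!×3!×1!×1!×2!×3! = 144
prefactor² = (2J+1)×Δ×N² = 144/35
  k=0: +1/(0!×1!×3!×1!×1!×0!) = 1/6
  k=1: −1/(1!×0!×2!×0!×2!×1!) = -1/4
Σ = -1/12  ⇒  CG² = 144/35×(-1/12)² = 1/35
CG = −√(1/35) = -0.169031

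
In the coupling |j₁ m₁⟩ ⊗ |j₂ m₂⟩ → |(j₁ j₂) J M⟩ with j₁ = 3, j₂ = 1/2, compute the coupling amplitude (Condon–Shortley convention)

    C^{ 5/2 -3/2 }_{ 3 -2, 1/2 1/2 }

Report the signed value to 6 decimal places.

−√(5/7) = -0.845154

√[6·1!5!0!/7! · 1!5!1!0!1!4!] = √(2880/7)
  +(−1)^1/∏(1,0,4,0,1,0)! = -1/24  (running -1/24)
⟨..|..⟩ = √(2880/7)·(-1/24) = -0.845154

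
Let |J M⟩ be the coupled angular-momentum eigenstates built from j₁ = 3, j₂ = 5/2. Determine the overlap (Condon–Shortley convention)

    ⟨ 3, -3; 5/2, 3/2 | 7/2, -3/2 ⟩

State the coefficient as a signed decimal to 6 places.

√[8·2!4!3!/10! · 0!6!4!1!2!5!] = √(18432/7)
  +(−1)^2/∏(2,0,4,2,0,1)! = 1/96  (running 1/96)
⟨..|..⟩ = √(18432/7)·(1/96) = +0.534522

+√(2/7) = +0.534522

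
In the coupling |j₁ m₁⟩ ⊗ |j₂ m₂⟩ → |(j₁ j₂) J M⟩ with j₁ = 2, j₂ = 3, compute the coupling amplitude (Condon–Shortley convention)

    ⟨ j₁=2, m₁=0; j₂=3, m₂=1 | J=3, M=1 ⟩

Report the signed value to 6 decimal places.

−√(3/20) = -0.387298

j₁+j₂−J=2  J+j₁−j₂=2  J−j₁+j₂=4  j₁+j₂+J+1=9
(j₁±m₁, j₂±m₂, J±M) = (2,2,4,2,4,2)
P² = 256/15
sum k=0..2:
  [0] +1/96 = 1/96
  [1] −1/6 = -1/6
  [2] +1/16 = 1/16
S = -3/32
C² = P²·S² = 3/20 ; C = -0.387298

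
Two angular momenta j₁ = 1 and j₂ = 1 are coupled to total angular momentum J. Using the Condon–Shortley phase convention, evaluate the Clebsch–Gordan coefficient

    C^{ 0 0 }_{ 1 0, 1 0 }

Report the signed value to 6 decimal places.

−√(1/3) = -0.577350

j₁+j₂−J=2  J+j₁−j₂=0  J−j₁+j₂=0  j₁+j₂+J+1=3
(j₁±m₁, j₂±m₂, J±M) = (1,1,1,1,0,0)
P² = 1/3
sum k=1..1:
  [1] −1/1 = -1
S = -1
C² = P²·S² = 1/3 ; C = -0.577350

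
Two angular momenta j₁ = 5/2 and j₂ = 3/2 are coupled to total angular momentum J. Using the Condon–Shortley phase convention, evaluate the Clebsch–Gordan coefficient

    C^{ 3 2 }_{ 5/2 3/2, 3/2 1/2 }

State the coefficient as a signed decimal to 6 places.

+√(1/12) ≈ +0.288675

j₁+j₂−J=1  J+j₁−j₂=4  J−j₁+j₂=2  j₁+j₂+J+1=8
(j₁±m₁, j₂±m₂, J±M) = (4,1,2,1,5,1)
P² = 48
sum k=0..1:
  [0] +1/12 = 1/12
  [1] −1/24 = -1/24
S = 1/24
C² = P²·S² = 1/12 ; C = +0.288675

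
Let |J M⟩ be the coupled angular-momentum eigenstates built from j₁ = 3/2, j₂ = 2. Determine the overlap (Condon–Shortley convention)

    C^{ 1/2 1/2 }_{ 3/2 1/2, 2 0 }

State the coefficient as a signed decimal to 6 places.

−√(1/5) ≈ -0.447214

triangle: 3!*0!*1!/5! = 6/120
(j±m)!: 2!*1!*2!*2!*1!*0! = 8
prefactor² = (2J+1)*Δ*N² = 4/5
  k=1: −1/(1!*2!*0!*1!*0!*0!) = -1/2
Σ = -1/2  ⇒  CG² = 4/5*(-1/2)² = 1/5
CG = −√(1/5) = -0.447214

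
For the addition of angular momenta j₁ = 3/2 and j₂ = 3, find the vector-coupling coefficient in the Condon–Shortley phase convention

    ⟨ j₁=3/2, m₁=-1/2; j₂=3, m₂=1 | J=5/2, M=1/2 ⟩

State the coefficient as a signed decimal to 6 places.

√[6·2!1!4!/8! · 1!2!4!2!3!2!] = √(288/35)
  +(−1)^1/∏(1,1,1,3,0,1)! = -1/6  (running -1/6)
  +(−1)^2/∏(2,0,0,2,1,2)! = 1/8  (running -1/24)
⟨..|..⟩ = √(288/35)·(-1/24) = -0.119523

−√(1/70) = -0.119523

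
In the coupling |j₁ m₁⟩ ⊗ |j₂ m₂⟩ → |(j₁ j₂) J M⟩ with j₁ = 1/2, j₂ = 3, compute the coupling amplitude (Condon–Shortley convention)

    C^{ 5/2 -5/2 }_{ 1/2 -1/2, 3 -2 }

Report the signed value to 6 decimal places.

-0.377964  (= −√(1/7))

j₁+j₂−J=1  J+j₁−j₂=0  J−j₁+j₂=5  j₁+j₂+J+1=7
(j₁±m₁, j₂±m₂, J±M) = (0,1,1,5,0,5)
P² = 14400/7
sum k=1..1:
  [1] −1/120 = -1/120
S = -1/120
C² = P²·S² = 1/7 ; C = -0.377964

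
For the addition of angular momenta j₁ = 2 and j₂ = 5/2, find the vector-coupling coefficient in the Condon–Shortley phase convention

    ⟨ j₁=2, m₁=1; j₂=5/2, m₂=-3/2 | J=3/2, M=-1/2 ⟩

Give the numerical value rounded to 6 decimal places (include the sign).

−√(2/105) ≈ -0.138013

j₁+j₂−J=3  J+j₁−j₂=1  J−j₁+j₂=2  j₁+j₂+J+1=7
(j₁±m₁, j₂±m₂, J±M) = (3,1,1,4,1,2)
P² = 96/35
sum k=0..1:
  [0] +1/6 = 1/6
  [1] −1/4 = -1/4
S = -1/12
C² = P²·S² = 2/105 ; C = -0.138013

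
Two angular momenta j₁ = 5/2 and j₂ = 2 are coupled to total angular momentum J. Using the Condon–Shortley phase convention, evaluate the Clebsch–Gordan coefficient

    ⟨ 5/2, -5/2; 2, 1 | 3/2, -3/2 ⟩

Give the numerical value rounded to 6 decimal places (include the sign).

-0.534522  (= −√(2/7))

triangle: 3!×2!×1!/7! = 12/5040
(j±m)!: 0!×5!×3!×1!×0!×3! = 4320
prefactor² = (2J+1)×Δ×N² = 288/7
  k=3: −1/(3!×0!×2!×0!×0!×1!) = -1/12
Σ = -1/12  ⇒  CG² = 288/7×(-1/12)² = 2/7
CG = −√(2/7) = -0.534522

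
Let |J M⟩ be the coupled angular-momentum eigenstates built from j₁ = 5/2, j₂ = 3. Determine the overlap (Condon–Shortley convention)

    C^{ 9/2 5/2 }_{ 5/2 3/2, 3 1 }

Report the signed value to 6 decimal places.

triangle: 1!·4!·5!/11! = 2880/39916800
(j±m)!: 4!·1!·4!·2!·7!·2! = 11612160
prefactor² = (2J+1)·Δ·N² = 92160/11
  k=0: +1/(0!·1!·1!·4!·3!·1!) = 1/144
  k=1: −1/(1!·0!·0!·3!·4!·2!) = -1/288
Σ = 1/288  ⇒  CG² = 92160/11·1/288² = 10/99
CG = +√(10/99) = +0.317821

+√(10/99) ≈ +0.317821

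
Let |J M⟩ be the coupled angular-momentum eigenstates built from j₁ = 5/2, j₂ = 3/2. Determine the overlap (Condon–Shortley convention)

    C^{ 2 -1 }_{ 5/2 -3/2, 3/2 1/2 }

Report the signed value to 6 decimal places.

+√(1/42) = +0.154303

√[5·2!3!1!/7! · 1!4!2!1!1!3!] = √(24/7)
  +(−1)^1/∏(1,1,3,1,0,0)! = -1/6  (running -1/6)
  +(−1)^2/∏(2,0,2,0,1,1)! = 1/4  (running 1/12)
⟨..|..⟩ = √(24/7)·(1/12) = +0.154303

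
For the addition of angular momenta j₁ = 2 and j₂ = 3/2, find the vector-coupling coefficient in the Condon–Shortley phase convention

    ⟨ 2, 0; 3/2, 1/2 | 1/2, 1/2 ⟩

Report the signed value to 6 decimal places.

+√(1/5) ≈ +0.447214

√[2·3!1!0!/5! · 2!2!2!1!1!0!] = √(4/5)
  +(−1)^2/∏(2,1,0,0,1,0)! = 1/2  (running 1/2)
⟨..|..⟩ = √(4/5)·(1/2) = +0.447214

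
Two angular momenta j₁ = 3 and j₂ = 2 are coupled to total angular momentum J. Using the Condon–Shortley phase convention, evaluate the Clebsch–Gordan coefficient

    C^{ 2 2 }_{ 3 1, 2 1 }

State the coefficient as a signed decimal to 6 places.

+0.462910  (= +√(3/14))

√[5·3!3!1!/8! · 4!2!3!1!4!0!] = √(216/7)
  +(−1)^2/∏(2,1,0,1,3,0)! = 1/12  (running 1/12)
⟨..|..⟩ = √(216/7)·(1/12) = +0.462910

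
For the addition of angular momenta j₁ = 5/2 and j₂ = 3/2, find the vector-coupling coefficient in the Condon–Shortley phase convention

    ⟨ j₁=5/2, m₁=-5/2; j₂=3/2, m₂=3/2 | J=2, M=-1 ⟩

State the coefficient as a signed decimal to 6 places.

+√(5/14) = +0.597614

j₁+j₂−J=2  J+j₁−j₂=3  J−j₁+j₂=1  j₁+j₂+J+1=7
(j₁±m₁, j₂±m₂, J±M) = (0,5,3,0,1,3)
P² = 360/7
sum k=2..2:
  [2] +1/12 = 1/12
S = 1/12
C² = P²·S² = 5/14 ; C = +0.597614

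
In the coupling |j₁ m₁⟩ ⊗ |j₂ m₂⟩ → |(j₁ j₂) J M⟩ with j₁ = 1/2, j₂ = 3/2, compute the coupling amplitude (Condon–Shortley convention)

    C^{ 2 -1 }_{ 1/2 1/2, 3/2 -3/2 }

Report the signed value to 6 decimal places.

+0.500000

j₁+j₂−J=0  J+j₁−j₂=1  J−j₁+j₂=3  j₁+j₂+J+1=5
(j₁±m₁, j₂±m₂, J±M) = (1,0,0,3,1,3)
P² = 9
sum k=0..0:
  [0] +1/6 = 1/6
S = 1/6
C² = P²·S² = 1/4 ; C = +0.500000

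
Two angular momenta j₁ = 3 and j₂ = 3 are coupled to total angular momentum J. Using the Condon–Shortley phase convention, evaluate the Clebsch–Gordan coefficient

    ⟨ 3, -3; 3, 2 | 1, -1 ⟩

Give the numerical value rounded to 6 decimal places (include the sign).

-0.327327

j₁+j₂−J=5  J+j₁−j₂=1  J−j₁+j₂=1  j₁+j₂+J+1=8
(j₁±m₁, j₂±m₂, J±M) = (0,6,5,1,0,2)
P² = 10800/7
sum k=5..5:
  [5] −1/120 = -1/120
S = -1/120
C² = P²·S² = 3/28 ; C = -0.327327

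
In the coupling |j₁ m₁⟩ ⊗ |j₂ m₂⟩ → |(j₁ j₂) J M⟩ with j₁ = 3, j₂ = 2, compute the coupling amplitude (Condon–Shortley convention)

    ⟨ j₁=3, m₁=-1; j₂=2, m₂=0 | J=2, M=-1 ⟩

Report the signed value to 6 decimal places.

√[5·3!3!1!/8! · 2!4!2!2!1!3!] = √(36/7)
  +(−1)^1/∏(1,2,3,1,0,0)! = -1/12  (running -1/12)
  +(−1)^2/∏(2,1,2,0,1,1)! = 1/4  (running 1/6)
⟨..|..⟩ = √(36/7)·(1/6) = +0.377964

+0.377964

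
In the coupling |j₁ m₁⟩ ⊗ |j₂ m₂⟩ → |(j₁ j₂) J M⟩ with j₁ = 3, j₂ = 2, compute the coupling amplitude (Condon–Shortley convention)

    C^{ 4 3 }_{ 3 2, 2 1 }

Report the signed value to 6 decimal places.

+√(1/20) = +0.223607

triangle: 1!·5!·3!/10! = 720/3628800
(j±m)!: 5!·1!·3!·1!·7!·1! = 3628800
prefactor² = (2J+1)·Δ·N² = 6480
  k=0: +1/(0!·1!·1!·3!·4!·0!) = 1/144
  k=1: −1/(1!·0!·0!·2!·5!·1!) = -1/240
Σ = 1/360  ⇒  CG² = 6480·1/360² = 1/20
CG = +√(1/20) = +0.223607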